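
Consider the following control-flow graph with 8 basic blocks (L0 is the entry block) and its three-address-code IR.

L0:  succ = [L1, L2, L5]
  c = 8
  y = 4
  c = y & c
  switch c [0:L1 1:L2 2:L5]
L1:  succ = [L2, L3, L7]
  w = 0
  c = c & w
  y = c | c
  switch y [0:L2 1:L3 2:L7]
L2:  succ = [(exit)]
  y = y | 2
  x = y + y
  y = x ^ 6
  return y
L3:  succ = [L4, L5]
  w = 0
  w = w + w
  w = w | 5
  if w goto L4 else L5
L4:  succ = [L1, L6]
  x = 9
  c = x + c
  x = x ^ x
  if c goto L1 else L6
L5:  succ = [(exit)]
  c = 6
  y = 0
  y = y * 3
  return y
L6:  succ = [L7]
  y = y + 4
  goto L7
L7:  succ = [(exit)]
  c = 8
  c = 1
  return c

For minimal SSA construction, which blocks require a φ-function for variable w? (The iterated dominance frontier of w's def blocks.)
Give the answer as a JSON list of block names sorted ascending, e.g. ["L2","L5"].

idom tree: L1←L0 L2←L0 L3←L1 L4←L3 L5←L0 L6←L4 L7←L1
Dom∩ at merges:
  L1: preds {L0,L4}: {L0} ∩ {L0,L1,L3,L4} = {L0}; idom=L0
  L2: preds {L0,L1}: {L0} ∩ {L0,L1} = {L0}; idom=L0
  L5: preds {L0,L3}: {L0} ∩ {L0,L1,L3} = {L0}; idom=L0
  L7: preds {L1,L6}: {L0,L1} ∩ {L0,L1,L3,L4,L6} = {L0,L1}; idom=L1

Frontier:
  L1←L0: walk · to L0
  L1←L4: walk L4→L3→L1 to L0
  L2←L0: walk · to L0
  L2←L1: walk L1 to L0
  L5←L0: walk · to L0
  L5←L3: walk L3→L1 to L0
  L7←L1: walk · to L1
  L7←L6: walk L6→L4→L3 to L1
  L0 → ∅
  L1 → {L1,L2,L5}
  L2 → ∅
  L3 → {L1,L5,L7}
  L4 → {L1,L7}
  L5 → ∅
  L6 → {L7}
  L7 → ∅

φ for w: defs {L1,L3}
  DF⁺ = {L1,L2,L5,L7}

Answer: ["L1", "L2", "L5", "L7"]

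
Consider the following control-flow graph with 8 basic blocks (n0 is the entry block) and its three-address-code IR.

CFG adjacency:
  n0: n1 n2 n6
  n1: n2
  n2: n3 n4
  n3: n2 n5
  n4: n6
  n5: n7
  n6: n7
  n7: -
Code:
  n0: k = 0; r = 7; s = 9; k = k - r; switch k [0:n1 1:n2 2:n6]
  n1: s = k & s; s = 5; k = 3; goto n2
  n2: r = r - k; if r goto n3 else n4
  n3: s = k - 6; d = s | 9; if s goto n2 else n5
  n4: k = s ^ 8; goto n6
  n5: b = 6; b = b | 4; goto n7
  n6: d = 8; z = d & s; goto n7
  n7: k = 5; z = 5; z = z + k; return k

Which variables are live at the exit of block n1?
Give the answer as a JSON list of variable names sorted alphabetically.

Per-block:
  n0 def {k,r,s} use ∅
  n1 def {k,s} use {k,s}
  n2 def {r} use {k,r}
  n3 def {d,s} use {k}
  n4 def {k} use {s}
  n5 def {b} use ∅
  n6 def {d,z} use {s}
  n7 def {k,z} use ∅

Live sets:
  n0: in=∅ out={k,r,s}
  n1: in={k,r,s} out={k,r,s}
  n2: in={k,r,s} out={k,r,s}
  n3: in={k,r} out={k,r,s}
  n4: in={s} out={s}
  n5: in=∅ out=∅
  n6: in={s} out=∅
  n7: in=∅ out=∅

live-out(n1) = ["k", "r", "s"]

Answer: ["k", "r", "s"]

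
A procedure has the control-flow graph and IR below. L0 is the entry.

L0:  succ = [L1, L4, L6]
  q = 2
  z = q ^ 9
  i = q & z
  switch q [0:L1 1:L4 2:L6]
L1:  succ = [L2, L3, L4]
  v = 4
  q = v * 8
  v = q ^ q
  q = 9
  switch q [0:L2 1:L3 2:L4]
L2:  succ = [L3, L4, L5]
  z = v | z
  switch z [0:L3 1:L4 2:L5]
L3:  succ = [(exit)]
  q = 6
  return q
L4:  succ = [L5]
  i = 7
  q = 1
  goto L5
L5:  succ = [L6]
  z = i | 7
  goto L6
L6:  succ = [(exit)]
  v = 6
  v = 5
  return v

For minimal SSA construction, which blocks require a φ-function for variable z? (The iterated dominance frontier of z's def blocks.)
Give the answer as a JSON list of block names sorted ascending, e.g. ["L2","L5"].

Answer: ["L3", "L4", "L5", "L6"]

Working:
idom tree: L1←L0 L2←L1 L3←L1 L4←L0 L5←L0 L6←L0
Join-block Dom:
  L3: preds {L1,L2}: {L0,L1} ∩ {L0,L1,L2} = {L0,L1}; idom=L1
  L4: preds {L0,L1,L2}: {L0} ∩ {L0,L1} ∩ {L0,L1,L2} = {L0}; idom=L0
  L5: preds {L2,L4}: {L0,L1,L2} ∩ {L0,L4} = {L0}; idom=L0
  L6: preds {L0,L5}: {L0} ∩ {L0,L5} = {L0}; idom=L0

DF walk-up:
  L3←L1: walk · to L1
  L3←L2: walk L2 to L1
  L4←L0: walk · to L0
  L4←L1: walk L1 to L0
  L4←L2: walk L2→L1 to L0
  L5←L2: walk L2→L1 to L0
  L5←L4: walk L4 to L0
  L6←L0: walk · to L0
  L6←L5: walk L5 to L0
  L0 → ∅
  L1 → {L4,L5}
  L2 → {L3,L4,L5}
  L3 → ∅
  L4 → {L5}
  L5 → {L6}
  L6 → ∅

φ for z: defs {L0,L2,L5}
  DF⁺ = {L3,L4,L5,L6}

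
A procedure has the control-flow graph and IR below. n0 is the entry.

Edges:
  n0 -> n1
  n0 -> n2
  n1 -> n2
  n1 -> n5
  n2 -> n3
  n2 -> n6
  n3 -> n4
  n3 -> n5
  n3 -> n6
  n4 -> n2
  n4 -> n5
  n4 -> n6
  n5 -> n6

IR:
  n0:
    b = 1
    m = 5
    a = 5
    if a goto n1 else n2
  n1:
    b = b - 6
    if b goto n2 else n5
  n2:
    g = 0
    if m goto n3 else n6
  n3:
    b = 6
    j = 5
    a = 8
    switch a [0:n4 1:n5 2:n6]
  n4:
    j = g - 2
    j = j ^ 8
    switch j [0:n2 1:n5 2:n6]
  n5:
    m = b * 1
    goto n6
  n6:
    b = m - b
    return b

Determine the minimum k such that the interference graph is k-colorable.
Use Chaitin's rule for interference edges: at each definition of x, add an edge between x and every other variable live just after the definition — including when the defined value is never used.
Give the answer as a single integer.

Answer: 4

Derivation:
Block summaries:
  n0: {a,b,m} / ∅
  n1: {b} / {b}
  n2: {g} / {m}
  n3: {a,b,j} / ∅
  n4: {j} / {g}
  n5: {m} / {b}
  n6: {b} / {b,m}

Backward fixpoint:
  n0: in=∅ out={b,m}
  n1: in={b,m} out={b,m}
  n2: in={b,m} out={b,g,m}
  n3: in={g,m} out={b,g,m}
  n4: in={b,g,m} out={b,m}
  n5: in={b} out={b,m}
  n6: in={b,m} out=∅

Interference:
  a↔{b,g,m}
  b↔{a,g,j,m}
  g↔{a,b,j,m}
  j↔{b,g,m}
  m↔{a,b,g,j}

Colouring:
  lower bound: {a,b,g,m} mutually conflict ⇒ χ ≥ 4
  assign a→R3 b→R0 g→R1 j→R3 m→R2 — no edge inside a register ⇒ χ ≤ 4
  χ = 4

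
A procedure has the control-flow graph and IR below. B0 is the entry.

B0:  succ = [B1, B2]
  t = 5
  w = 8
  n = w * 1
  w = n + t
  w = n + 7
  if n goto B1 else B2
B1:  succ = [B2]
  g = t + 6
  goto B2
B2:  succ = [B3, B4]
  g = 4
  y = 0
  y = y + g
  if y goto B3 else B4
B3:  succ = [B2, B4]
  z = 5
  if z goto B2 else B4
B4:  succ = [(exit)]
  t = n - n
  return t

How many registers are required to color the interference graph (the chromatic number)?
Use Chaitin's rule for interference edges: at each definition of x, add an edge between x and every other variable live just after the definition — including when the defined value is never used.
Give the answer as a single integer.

Answer: 3

Analysis:
Block summaries:
  B0: {n,t,w} / ∅
  B1: {g} / {t}
  B2: {g,y} / ∅
  B3: {z} / ∅
  B4: {t} / {n}

Live sets:
  B0: in=∅ out={n,t}
  B1: in={n,t} out={n}
  B2: in={n} out={n}
  B3: in={n} out={n}
  B4: in={n} out=∅

Interference:
  g↔{n,y}
  n↔{g,t,w,y,z}
  t↔{n,w}
  w↔{n,t}
  y↔{g,n}
  z↔{n}

Colouring:
  {g,n,y} pairwise interfere (3-clique) ⇒ χ ≥ 3
  assign g→r1 n→r0 t→r1 w→r2 y→r2 z→r1 — no edge inside a register ⇒ χ ≤ 3
  χ = 3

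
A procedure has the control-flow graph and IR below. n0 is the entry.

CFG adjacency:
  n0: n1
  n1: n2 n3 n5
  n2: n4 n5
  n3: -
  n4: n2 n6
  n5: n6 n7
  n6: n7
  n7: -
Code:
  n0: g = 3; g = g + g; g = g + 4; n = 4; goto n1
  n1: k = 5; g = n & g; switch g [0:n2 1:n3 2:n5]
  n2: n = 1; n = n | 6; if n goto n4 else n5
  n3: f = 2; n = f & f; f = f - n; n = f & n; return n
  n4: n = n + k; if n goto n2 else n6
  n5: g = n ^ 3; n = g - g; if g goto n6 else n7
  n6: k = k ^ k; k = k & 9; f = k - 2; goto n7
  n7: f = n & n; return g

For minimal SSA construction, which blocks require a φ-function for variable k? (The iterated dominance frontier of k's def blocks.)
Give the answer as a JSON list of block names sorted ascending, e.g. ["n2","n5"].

idom tree: n1←n0 n2←n1 n3←n1 n4←n2 n5←n1 n6←n1 n7←n1
Dom∩ at merges:
  n2: preds {n1,n4}: {n0,n1} ∩ {n0,n1,n2,n4} = {n0,n1}; idom=n1
  n5: preds {n1,n2}: {n0,n1} ∩ {n0,n1,n2} = {n0,n1}; idom=n1
  n6: preds {n4,n5}: {n0,n1,n2,n4} ∩ {n0,n1,n5} = {n0,n1}; idom=n1
  n7: preds {n5,n6}: {n0,n1,n5} ∩ {n0,n1,n6} = {n0,n1}; idom=n1

Frontier:
  join n2 pred n1: · stop@n1
  join n2 pred n4: n4→n2 stop@n1
  join n5 pred n1: · stop@n1
  join n5 pred n2: n2 stop@n1
  join n6 pred n4: n4→n2 stop@n1
  join n6 pred n5: n5 stop@n1
  join n7 pred n5: n5 stop@n1
  join n7 pred n6: n6 stop@n1
  DF(n0)=∅
  DF(n1)=∅
  DF(n2)={n2,n5,n6}
  DF(n3)=∅
  DF(n4)={n2,n6}
  DF(n5)={n6,n7}
  DF(n6)={n7}
  DF(n7)=∅

φ for k: defs {n1,n6}
  DF⁺ = {n7}

Answer: ["n7"]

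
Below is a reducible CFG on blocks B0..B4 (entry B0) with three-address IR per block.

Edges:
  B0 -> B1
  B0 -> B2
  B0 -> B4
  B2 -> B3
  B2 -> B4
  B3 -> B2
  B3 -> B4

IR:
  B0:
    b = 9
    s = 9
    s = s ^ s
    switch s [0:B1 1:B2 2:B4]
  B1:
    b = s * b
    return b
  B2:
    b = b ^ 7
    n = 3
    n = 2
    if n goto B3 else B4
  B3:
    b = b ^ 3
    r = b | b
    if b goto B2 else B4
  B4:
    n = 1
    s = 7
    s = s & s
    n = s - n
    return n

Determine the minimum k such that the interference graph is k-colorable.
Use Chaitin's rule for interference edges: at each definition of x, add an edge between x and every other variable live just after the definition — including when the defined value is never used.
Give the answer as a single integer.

def/use:
  B0: {b,s} / ∅
  B1: {b} / {b,s}
  B2: {b,n} / {b}
  B3: {b,r} / {b}
  B4: {n,s} / ∅

Live sets:
  live B0: ∅→{b,s}
  live B1: {b,s}→∅
  live B2: {b}→{b}
  live B3: {b}→{b}
  live B4: ∅→∅

Interference:
  b: {n,r,s}
  n: {b,s}
  r: {b}
  s: {b,n}

Colouring:
  {b,n,s} pairwise interfere (3-clique) ⇒ χ ≥ 3
  assign b→R0 n→R1 r→R1 s→R2 — no edge inside a register ⇒ χ ≤ 3
  χ = 3

Answer: 3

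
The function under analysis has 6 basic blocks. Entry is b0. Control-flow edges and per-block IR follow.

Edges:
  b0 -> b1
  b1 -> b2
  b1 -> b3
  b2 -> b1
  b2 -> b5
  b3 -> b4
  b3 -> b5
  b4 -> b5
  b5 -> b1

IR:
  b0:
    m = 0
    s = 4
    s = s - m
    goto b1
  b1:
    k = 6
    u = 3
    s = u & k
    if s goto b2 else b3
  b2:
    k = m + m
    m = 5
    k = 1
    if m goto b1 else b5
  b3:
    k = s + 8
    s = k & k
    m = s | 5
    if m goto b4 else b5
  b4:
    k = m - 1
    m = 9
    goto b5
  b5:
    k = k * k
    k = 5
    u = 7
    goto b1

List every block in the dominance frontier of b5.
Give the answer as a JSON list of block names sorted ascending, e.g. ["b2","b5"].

Answer: ["b1"]

Analysis:
idom tree: b1←b0 b2←b1 b3←b1 b4←b3 b5←b1
Dom at joins:
  b1: preds {b0,b2,b5}: {b0} ∩ {b0,b1,b2} ∩ {b0,b1,b5} = {b0}; idom=b0
  b5: preds {b2,b3,b4}: {b0,b1,b2} ∩ {b0,b1,b3} ∩ {b0,b1,b3,b4} = {b0,b1}; idom=b1

DF derivation:
  b1←b0: walk · to b0
  b1←b2: walk b2→b1 to b0
  b1←b5: walk b5→b1 to b0
  b5←b2: walk b2 to b1
  b5←b3: walk b3 to b1
  b5←b4: walk b4→b3 to b1
  b0: DF=∅
  b1: DF={b1}
  b2: DF={b1,b5}
  b3: DF={b5}
  b4: DF={b5}
  b5: DF={b1}

DF(b5) = ["b1"]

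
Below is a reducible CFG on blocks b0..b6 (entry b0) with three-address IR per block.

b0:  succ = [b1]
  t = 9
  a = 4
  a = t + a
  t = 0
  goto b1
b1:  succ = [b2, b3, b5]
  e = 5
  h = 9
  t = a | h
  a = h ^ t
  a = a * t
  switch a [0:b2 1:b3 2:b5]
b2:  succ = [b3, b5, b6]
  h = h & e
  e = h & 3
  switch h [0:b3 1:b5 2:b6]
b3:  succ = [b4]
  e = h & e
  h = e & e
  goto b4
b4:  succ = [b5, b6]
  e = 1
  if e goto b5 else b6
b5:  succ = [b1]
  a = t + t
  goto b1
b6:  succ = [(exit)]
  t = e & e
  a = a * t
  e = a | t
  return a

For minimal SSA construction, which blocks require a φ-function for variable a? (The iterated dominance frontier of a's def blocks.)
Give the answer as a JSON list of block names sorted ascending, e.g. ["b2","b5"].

idom tree: b1←b0 b2←b1 b3←b1 b4←b3 b5←b1 b6←b1
Join-block Dom:
  b1: preds {b0,b5}: {b0} ∩ {b0,b1,b5} = {b0}; idom=b0
  b3: preds {b1,b2}: {b0,b1} ∩ {b0,b1,b2} = {b0,b1}; idom=b1
  b5: preds {b1,b2,b4}: {b0,b1} ∩ {b0,b1,b2} ∩ {b0,b1,b3,b4} = {b0,b1}; idom=b1
  b6: preds {b2,b4}: {b0,b1,b2} ∩ {b0,b1,b3,b4} = {b0,b1}; idom=b1

DF walk-up:
  b1←b0: walk · to b0
  b1←b5: walk b5→b1 to b0
  b3←b1: walk · to b1
  b3←b2: walk b2 to b1
  b5←b1: walk · to b1
  b5←b2: walk b2 to b1
  b5←b4: walk b4→b3 to b1
  b6←b2: walk b2 to b1
  b6←b4: walk b4→b3 to b1
  b0: DF=∅
  b1: DF={b1}
  b2: DF={b3,b5,b6}
  b3: DF={b5,b6}
  b4: DF={b5,b6}
  b5: DF={b1}
  b6: DF=∅

φ for a: defs {b0,b1,b5,b6}
  DF⁺ = {b1}

Answer: ["b1"]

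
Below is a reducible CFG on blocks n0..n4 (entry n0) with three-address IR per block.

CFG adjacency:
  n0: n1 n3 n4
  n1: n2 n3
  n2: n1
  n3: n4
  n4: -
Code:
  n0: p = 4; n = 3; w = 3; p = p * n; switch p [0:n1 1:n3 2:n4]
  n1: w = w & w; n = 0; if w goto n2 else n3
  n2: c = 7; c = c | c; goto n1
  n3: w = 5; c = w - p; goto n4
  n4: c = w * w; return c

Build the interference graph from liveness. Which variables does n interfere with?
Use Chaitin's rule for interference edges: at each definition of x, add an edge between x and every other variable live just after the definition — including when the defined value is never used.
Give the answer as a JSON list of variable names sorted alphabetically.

Answer: ["p", "w"]

Working:
Block summaries:
  n0: {n,p,w} / ∅
  n1: {n,w} / {w}
  n2: {c} / ∅
  n3: {c,w} / {p}
  n4: {c} / {w}

Liveness:
  live n0: ∅→{p,w}
  live n1: {p,w}→{p,w}
  live n2: {p,w}→{p,w}
  live n3: {p}→{w}
  live n4: {w}→∅

Interference:
  c: {p,w}
  n: {p,w}
  p: {c,n,w}
  w: {c,n,p}

N(n) = ["p", "w"]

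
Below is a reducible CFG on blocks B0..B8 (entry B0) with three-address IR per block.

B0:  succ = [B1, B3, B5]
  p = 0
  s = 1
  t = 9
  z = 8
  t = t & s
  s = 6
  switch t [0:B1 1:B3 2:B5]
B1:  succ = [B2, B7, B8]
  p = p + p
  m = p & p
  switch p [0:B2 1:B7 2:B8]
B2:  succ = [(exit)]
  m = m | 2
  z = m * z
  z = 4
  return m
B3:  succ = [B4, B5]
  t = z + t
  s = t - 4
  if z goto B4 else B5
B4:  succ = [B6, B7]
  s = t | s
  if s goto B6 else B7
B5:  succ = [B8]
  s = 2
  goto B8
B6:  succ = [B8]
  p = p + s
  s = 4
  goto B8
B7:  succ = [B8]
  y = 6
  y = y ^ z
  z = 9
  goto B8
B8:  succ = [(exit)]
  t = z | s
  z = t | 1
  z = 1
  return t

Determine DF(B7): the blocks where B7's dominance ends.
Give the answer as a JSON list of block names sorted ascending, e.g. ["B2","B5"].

Answer: ["B8"]

Working:
idom tree: B1←B0 B2←B1 B3←B0 B4←B3 B5←B0 B6←B4 B7←B0 B8←B0
Join-block Dom:
  B5: preds {B0,B3}: {B0} ∩ {B0,B3} = {B0}; idom=B0
  B7: preds {B1,B4}: {B0,B1} ∩ {B0,B3,B4} = {B0}; idom=B0
  B8: preds {B1,B5,B6,B7}: {B0,B1} ∩ {B0,B5} ∩ {B0,B3,B4,B6} ∩ {B0,B7} = {B0}; idom=B0

DF derivation:
  join B5 pred B0: · stop@B0
  join B5 pred B3: B3 stop@B0
  join B7 pred B1: B1 stop@B0
  join B7 pred B4: B4→B3 stop@B0
  join B8 pred B1: B1 stop@B0
  join B8 pred B5: B5 stop@B0
  join B8 pred B6: B6→B4→B3 stop@B0
  join B8 pred B7: B7 stop@B0
  B0: DF=∅
  B1: DF={B7,B8}
  B2: DF=∅
  B3: DF={B5,B7,B8}
  B4: DF={B7,B8}
  B5: DF={B8}
  B6: DF={B8}
  B7: DF={B8}
  B8: DF=∅

DF(B7) = ["B8"]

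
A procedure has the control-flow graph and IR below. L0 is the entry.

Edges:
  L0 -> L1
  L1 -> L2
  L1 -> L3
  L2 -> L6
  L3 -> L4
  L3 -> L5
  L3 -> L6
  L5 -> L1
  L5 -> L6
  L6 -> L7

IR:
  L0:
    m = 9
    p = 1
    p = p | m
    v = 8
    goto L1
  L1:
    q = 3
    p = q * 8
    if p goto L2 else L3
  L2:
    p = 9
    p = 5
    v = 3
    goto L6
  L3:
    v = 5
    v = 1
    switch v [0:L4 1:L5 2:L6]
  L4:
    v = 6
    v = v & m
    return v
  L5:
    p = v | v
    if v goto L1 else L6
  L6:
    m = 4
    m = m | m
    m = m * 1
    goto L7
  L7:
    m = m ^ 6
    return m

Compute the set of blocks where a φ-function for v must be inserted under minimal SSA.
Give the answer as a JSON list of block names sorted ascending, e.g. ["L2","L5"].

Answer: ["L1", "L6"]

Analysis:
idom tree: L1←L0 L2←L1 L3←L1 L4←L3 L5←L3 L6←L1 L7←L6
Join-block Dom:
  L1: preds {L0,L5}: {L0} ∩ {L0,L1,L3,L5} = {L0}; idom=L0
  L6: preds {L2,L3,L5}: {L0,L1,L2} ∩ {L0,L1,L3} ∩ {L0,L1,L3,L5} = {L0,L1}; idom=L1

DF walk-up:
  join L1 pred L0: · stop@L0
  join L1 pred L5: L5→L3→L1 stop@L0
  join L6 pred L2: L2 stop@L1
  join L6 pred L3: L3 stop@L1
  join L6 pred L5: L5→L3 stop@L1
  L0 → ∅
  L1 → {L1}
  L2 → {L6}
  L3 → {L1,L6}
  L4 → ∅
  L5 → {L1,L6}
  L6 → ∅
  L7 → ∅

φ for v: defs {L0,L2,L3,L4}
  DF⁺ = {L1,L6}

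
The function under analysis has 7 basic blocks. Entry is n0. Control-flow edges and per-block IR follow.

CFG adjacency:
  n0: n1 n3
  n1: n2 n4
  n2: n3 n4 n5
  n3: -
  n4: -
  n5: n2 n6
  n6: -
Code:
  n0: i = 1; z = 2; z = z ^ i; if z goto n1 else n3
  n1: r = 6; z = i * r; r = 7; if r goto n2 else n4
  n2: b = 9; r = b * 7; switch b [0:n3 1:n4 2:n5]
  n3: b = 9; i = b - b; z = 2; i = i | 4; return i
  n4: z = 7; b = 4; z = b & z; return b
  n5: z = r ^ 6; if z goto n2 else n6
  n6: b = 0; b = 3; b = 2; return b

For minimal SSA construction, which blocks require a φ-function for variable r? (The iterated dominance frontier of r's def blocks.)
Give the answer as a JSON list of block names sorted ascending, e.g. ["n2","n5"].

Answer: ["n2", "n3", "n4"]

Working:
idom tree: n1←n0 n2←n1 n3←n0 n4←n1 n5←n2 n6←n5
Dom at joins:
  n2: preds {n1,n5}: {n0,n1} ∩ {n0,n1,n2,n5} = {n0,n1}; idom=n1
  n3: preds {n0,n2}: {n0} ∩ {n0,n1,n2} = {n0}; idom=n0
  n4: preds {n1,n2}: {n0,n1} ∩ {n0,n1,n2} = {n0,n1}; idom=n1

DF walk-up:
  join n2 pred n1: · stop@n1
  join n2 pred n5: n5→n2 stop@n1
  join n3 pred n0: · stop@n0
  join n3 pred n2: n2→n1 stop@n0
  join n4 pred n1: · stop@n1
  join n4 pred n2: n2 stop@n1
  n0: DF=∅
  n1: DF={n3}
  n2: DF={n2,n3,n4}
  n3: DF=∅
  n4: DF=∅
  n5: DF={n2}
  n6: DF=∅

φ for r: defs {n1,n2}
  DF⁺ = {n2,n3,n4}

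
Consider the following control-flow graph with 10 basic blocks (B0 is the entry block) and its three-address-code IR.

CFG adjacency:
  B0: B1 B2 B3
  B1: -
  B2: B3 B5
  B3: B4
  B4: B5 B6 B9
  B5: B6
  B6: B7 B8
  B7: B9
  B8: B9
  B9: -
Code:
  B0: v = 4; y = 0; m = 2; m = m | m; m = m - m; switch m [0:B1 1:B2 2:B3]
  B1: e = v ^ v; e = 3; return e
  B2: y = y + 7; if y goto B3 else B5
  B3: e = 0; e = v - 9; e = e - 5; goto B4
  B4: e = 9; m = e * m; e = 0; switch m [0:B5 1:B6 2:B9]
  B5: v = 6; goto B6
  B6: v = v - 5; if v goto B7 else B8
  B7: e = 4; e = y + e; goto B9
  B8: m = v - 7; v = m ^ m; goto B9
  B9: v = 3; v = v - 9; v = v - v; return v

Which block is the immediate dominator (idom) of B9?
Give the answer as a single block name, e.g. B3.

Answer: B0

Analysis:
idom tree: B1←B0 B2←B0 B3←B0 B4←B3 B5←B0 B6←B0 B7←B6 B8←B6 B9←B0
Join-block Dom:
  B3: preds {B0,B2}: {B0} ∩ {B0,B2} = {B0}; idom=B0
  B5: preds {B2,B4}: {B0,B2} ∩ {B0,B3,B4} = {B0}; idom=B0
  B6: preds {B4,B5}: {B0,B3,B4} ∩ {B0,B5} = {B0}; idom=B0
  B9: preds {B4,B7,B8}: {B0,B3,B4} ∩ {B0,B6,B7} ∩ {B0,B6,B8} = {B0}; idom=B0

idom(B9) = B0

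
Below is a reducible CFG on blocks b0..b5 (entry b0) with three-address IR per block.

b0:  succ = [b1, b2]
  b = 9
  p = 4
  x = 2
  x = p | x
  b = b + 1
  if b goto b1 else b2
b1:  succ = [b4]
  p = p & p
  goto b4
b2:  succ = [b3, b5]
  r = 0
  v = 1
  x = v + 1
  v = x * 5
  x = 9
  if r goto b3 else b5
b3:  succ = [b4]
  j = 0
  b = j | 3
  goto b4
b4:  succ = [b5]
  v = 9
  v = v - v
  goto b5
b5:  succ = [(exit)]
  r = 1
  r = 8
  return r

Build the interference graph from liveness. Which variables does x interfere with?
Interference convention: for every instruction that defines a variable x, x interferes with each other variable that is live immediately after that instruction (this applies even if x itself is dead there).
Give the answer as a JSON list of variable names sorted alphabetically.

Answer: ["b", "p", "r"]

Analysis:
Per-block:
  b0: def={b,p,x} ue=∅
  b1: def={p} ue={p}
  b2: def={r,v,x} ue=∅
  b3: def={b,j} ue=∅
  b4: def={v} ue=∅
  b5: def={r} ue=∅

Backward fixpoint:
  b0 li=∅ lo={p}
  b1 li={p} lo=∅
  b2 li=∅ lo=∅
  b3 li=∅ lo=∅
  b4 li=∅ lo=∅
  b5 li=∅ lo=∅

Interference:
  b: {p,x}
  j: ∅
  p: {b,x}
  r: {v,x}
  v: {r}
  x: {b,p,r}

N(x) = ["b", "p", "r"]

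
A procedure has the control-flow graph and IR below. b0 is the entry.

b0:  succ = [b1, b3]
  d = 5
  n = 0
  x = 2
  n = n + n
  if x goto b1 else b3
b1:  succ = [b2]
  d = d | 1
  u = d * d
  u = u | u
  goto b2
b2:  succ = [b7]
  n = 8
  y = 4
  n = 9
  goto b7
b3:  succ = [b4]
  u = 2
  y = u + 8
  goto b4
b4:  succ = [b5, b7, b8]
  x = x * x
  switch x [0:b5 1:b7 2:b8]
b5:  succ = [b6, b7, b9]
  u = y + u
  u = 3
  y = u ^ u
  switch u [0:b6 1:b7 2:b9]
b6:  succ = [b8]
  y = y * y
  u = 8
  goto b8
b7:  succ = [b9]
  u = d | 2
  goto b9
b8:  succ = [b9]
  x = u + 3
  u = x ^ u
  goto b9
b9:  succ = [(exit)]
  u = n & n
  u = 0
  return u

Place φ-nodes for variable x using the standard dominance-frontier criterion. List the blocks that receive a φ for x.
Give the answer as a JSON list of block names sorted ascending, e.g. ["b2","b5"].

Answer: ["b7", "b9"]

Working:
idom tree: b1←b0 b2←b1 b3←b0 b4←b3 b5←b4 b6←b5 b7←b0 b8←b4 b9←b0
Dom∩ at merges:
  b7: preds {b2,b4,b5}: {b0,b1,b2} ∩ {b0,b3,b4} ∩ {b0,b3,b4,b5} = {b0}; idom=b0
  b8: preds {b4,b6}: {b0,b3,b4} ∩ {b0,b3,b4,b5,b6} = {b0,b3,b4}; idom=b4
  b9: preds {b5,b7,b8}: {b0,b3,b4,b5} ∩ {b0,b7} ∩ {b0,b3,b4,b8} = {b0}; idom=b0

DF walk-up:
  b7←b2: walk b2→b1 to b0
  b7←b4: walk b4→b3 to b0
  b7←b5: walk b5→b4→b3 to b0
  b8←b4: walk · to b4
  b8←b6: walk b6→b5 to b4
  b9←b5: walk b5→b4→b3 to b0
  b9←b7: walk b7 to b0
  b9←b8: walk b8→b4→b3 to b0
  DF(b0)=∅
  DF(b1)={b7}
  DF(b2)={b7}
  DF(b3)={b7,b9}
  DF(b4)={b7,b9}
  DF(b5)={b7,b8,b9}
  DF(b6)={b8}
  DF(b7)={b9}
  DF(b8)={b9}
  DF(b9)=∅

φ for x: defs {b0,b4,b8}
  DF⁺ = {b7,b9}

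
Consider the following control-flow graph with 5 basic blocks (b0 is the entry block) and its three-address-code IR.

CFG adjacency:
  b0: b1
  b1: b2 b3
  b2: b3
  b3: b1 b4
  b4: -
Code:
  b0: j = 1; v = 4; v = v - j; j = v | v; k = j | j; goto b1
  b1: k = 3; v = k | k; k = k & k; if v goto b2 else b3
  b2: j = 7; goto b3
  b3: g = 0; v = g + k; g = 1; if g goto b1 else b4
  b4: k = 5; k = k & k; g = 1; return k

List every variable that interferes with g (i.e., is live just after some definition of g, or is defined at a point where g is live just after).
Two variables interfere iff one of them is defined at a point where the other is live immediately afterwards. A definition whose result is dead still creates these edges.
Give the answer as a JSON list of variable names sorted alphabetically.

Block summaries:
  b0: def={j,k,v} ue=∅
  b1: def={k,v} ue=∅
  b2: def={j} ue=∅
  b3: def={g,v} ue={k}
  b4: def={g,k} ue=∅

Backward fixpoint:
  b0 li=∅ lo=∅
  b1 li=∅ lo={k}
  b2 li={k} lo={k}
  b3 li={k} lo=∅
  b4 li=∅ lo=∅

Interfere edges:
  g: {k}
  j: {k,v}
  k: {g,j,v}
  v: {j,k}

N(g) = ["k"]

Answer: ["k"]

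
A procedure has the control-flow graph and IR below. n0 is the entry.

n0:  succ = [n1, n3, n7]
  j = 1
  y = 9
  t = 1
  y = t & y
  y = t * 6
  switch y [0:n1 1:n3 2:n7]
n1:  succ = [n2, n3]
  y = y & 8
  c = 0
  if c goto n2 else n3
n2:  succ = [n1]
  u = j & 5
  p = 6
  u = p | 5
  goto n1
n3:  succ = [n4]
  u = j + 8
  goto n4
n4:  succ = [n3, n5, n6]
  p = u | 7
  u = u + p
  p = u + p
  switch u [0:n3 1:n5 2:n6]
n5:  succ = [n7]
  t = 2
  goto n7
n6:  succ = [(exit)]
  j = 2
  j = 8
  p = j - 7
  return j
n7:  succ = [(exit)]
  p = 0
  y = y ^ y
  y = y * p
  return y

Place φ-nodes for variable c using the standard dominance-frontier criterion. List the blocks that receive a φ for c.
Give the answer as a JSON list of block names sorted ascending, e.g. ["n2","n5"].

Answer: ["n1", "n3", "n7"]

Derivation:
idom tree: n1←n0 n2←n1 n3←n0 n4←n3 n5←n4 n6←n4 n7←n0
Join-block Dom:
  n1: preds {n0,n2}: {n0} ∩ {n0,n1,n2} = {n0}; idom=n0
  n3: preds {n0,n1,n4}: {n0} ∩ {n0,n1} ∩ {n0,n3,n4} = {n0}; idom=n0
  n7: preds {n0,n5}: {n0} ∩ {n0,n3,n4,n5} = {n0}; idom=n0

Frontier:
  n1←n0: walk · to n0
  n1←n2: walk n2→n1 to n0
  n3←n0: walk · to n0
  n3←n1: walk n1 to n0
  n3←n4: walk n4→n3 to n0
  n7←n0: walk · to n0
  n7←n5: walk n5→n4→n3 to n0
  DF(n0)=∅
  DF(n1)={n1,n3}
  DF(n2)={n1}
  DF(n3)={n3,n7}
  DF(n4)={n3,n7}
  DF(n5)={n7}
  DF(n6)=∅
  DF(n7)=∅

φ for c: defs {n1}
  DF⁺ = {n1,n3,n7}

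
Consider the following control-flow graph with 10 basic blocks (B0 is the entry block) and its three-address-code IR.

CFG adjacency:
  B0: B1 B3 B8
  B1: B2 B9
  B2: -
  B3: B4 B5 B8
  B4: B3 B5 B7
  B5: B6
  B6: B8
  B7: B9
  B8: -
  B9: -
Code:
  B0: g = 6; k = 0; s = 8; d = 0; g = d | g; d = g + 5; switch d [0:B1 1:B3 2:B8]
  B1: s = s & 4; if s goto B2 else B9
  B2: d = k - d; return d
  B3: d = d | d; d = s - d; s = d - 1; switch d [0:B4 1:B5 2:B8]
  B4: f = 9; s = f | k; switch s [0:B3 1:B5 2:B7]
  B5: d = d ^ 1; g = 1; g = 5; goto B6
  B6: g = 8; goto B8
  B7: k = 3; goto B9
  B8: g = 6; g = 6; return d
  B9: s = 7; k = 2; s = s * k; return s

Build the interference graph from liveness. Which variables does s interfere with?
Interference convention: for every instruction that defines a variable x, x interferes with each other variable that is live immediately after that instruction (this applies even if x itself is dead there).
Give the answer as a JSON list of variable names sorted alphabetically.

Per-block:
  B0: def={d,g,k,s} ue=∅
  B1: def={s} ue={s}
  B2: def={d} ue={d,k}
  B3: def={d,s} ue={d,s}
  B4: def={f,s} ue={k}
  B5: def={d,g} ue={d}
  B6: def={g} ue=∅
  B7: def={k} ue=∅
  B8: def={g} ue={d}
  B9: def={k,s} ue=∅

Backward fixpoint:
  B0 li=∅ lo={d,k,s}
  B1 li={d,k,s} lo={d,k}
  B2 li={d,k} lo=∅
  B3 li={d,k,s} lo={d,k}
  B4 li={d,k} lo={d,k,s}
  B5 li={d} lo={d}
  B6 li={d} lo={d}
  B7 li=∅ lo=∅
  B8 li={d} lo=∅
  B9 li=∅ lo=∅

Conflict graph:
  d↔{f,g,k,s}
  f↔{d,k}
  g↔{d,k,s}
  k↔{d,f,g,s}
  s↔{d,g,k}

N(s) = ["d", "g", "k"]

Answer: ["d", "g", "k"]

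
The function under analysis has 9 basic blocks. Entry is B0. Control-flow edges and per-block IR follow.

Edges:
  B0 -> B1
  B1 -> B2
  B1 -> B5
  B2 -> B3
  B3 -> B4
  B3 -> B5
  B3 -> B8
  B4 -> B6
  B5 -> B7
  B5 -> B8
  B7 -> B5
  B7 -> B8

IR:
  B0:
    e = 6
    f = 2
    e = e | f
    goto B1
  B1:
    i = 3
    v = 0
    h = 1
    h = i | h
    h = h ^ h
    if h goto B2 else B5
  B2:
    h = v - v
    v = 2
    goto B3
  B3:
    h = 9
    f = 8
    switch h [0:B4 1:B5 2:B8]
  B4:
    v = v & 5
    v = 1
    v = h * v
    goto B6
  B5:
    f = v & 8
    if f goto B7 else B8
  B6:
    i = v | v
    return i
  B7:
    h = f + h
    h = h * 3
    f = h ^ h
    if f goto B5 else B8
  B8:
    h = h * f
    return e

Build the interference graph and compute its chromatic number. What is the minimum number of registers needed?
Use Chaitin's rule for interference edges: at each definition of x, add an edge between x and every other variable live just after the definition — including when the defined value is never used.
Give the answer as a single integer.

Answer: 4

Analysis:
Per-block:
  B0: {e,f} / ∅
  B1: {h,i,v} / ∅
  B2: {h,v} / {v}
  B3: {f,h} / ∅
  B4: {v} / {h,v}
  B5: {f} / {v}
  B6: {i} / {v}
  B7: {f,h} / {f,h}
  B8: {h} / {e,f,h}

Backward fixpoint:
  B0 li=∅ lo={e}
  B1 li={e} lo={e,h,v}
  B2 li={e,v} lo={e,v}
  B3 li={e,v} lo={e,f,h,v}
  B4 li={h,v} lo={v}
  B5 li={e,h,v} lo={e,f,h,v}
  B6 li={v} lo=∅
  B7 li={e,f,h,v} lo={e,f,h,v}
  B8 li={e,f,h} lo=∅

Interfere edges:
  e: {f,h,i,v}
  f: {e,h,v}
  h: {e,f,i,v}
  i: {e,h,v}
  v: {e,f,h,i}

Chromatic number:
  {e,f,h,v} pairwise interfere (4-clique) ⇒ χ ≥ 4
  assign e→R0 f→R3 h→R1 i→R3 v→R2 — no edge inside a register ⇒ χ ≤ 4
  χ = 4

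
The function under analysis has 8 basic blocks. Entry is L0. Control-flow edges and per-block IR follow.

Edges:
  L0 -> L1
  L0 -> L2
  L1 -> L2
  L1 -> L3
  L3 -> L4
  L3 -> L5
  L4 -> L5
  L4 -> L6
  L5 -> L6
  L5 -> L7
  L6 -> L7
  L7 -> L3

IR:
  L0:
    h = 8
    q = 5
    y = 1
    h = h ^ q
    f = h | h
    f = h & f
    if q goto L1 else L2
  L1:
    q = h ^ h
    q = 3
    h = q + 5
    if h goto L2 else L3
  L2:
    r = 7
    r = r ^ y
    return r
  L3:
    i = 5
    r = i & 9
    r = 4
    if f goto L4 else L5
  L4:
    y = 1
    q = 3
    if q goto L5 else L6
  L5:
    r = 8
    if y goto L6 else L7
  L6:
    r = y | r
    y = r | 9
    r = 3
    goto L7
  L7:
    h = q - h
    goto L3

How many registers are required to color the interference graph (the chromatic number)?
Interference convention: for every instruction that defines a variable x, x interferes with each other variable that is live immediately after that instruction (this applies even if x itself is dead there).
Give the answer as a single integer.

Answer: 5

Analysis:
Block summaries:
  L0 def {f,h,q,y} use ∅
  L1 def {h,q} use {h}
  L2 def {r} use {y}
  L3 def {i,r} use {f}
  L4 def {q,y} use ∅
  L5 def {r} use {y}
  L6 def {r,y} use {r,y}
  L7 def {h} use {h,q}

Liveness:
  L0 li=∅ lo={f,h,y}
  L1 li={f,h,y} lo={f,h,q,y}
  L2 li={y} lo=∅
  L3 li={f,h,q,y} lo={f,h,q,r,y}
  L4 li={f,h,r} lo={f,h,q,r,y}
  L5 li={f,h,q,y} lo={f,h,q,r,y}
  L6 li={f,h,q,r,y} lo={f,h,q,y}
  L7 li={f,h,q,y} lo={f,h,q,y}

Interference:
  f↔{h,i,q,r,y}
  h↔{f,i,q,r,y}
  i↔{f,h,q,y}
  q↔{f,h,i,r,y}
  r↔{f,h,q,y}
  y↔{f,h,i,q,r}

Chromatic number:
  clique {f,h,i,q,y} ⇒ need ≥ 5
  5-colouring: r0={f}  r1={h}  r2={q}  r3={y}  r4={i,r}
  χ = 5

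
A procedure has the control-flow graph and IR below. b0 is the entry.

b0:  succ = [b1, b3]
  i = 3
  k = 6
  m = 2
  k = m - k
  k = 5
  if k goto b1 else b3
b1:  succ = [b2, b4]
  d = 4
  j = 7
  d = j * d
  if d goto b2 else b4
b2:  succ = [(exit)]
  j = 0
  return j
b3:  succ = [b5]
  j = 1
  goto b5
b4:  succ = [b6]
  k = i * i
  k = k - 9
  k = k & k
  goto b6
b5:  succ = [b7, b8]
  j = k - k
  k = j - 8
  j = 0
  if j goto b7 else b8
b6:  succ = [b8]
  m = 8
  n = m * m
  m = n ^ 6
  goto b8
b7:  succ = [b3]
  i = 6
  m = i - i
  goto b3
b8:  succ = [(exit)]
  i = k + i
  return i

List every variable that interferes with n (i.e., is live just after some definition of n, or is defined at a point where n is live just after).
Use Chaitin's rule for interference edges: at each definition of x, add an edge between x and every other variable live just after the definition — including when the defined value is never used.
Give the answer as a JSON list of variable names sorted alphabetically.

def/use:
  b0: def={i,k,m} ue=∅
  b1: def={d,j} ue=∅
  b2: def={j} ue=∅
  b3: def={j} ue=∅
  b4: def={k} ue={i}
  b5: def={j,k} ue={k}
  b6: def={m,n} ue=∅
  b7: def={i,m} ue=∅
  b8: def={i} ue={i,k}

Backward fixpoint:
  b0 li=∅ lo={i,k}
  b1 li={i} lo={i}
  b2 li=∅ lo=∅
  b3 li={i,k} lo={i,k}
  b4 li={i} lo={i,k}
  b5 li={i,k} lo={i,k}
  b6 li={i,k} lo={i,k}
  b7 li={k} lo={i,k}
  b8 li={i,k} lo=∅

Conflict graph:
  d: {i,j}
  i: {d,j,k,m,n}
  j: {d,i,k}
  k: {i,j,m,n}
  m: {i,k}
  n: {i,k}

N(n) = ["i", "k"]

Answer: ["i", "k"]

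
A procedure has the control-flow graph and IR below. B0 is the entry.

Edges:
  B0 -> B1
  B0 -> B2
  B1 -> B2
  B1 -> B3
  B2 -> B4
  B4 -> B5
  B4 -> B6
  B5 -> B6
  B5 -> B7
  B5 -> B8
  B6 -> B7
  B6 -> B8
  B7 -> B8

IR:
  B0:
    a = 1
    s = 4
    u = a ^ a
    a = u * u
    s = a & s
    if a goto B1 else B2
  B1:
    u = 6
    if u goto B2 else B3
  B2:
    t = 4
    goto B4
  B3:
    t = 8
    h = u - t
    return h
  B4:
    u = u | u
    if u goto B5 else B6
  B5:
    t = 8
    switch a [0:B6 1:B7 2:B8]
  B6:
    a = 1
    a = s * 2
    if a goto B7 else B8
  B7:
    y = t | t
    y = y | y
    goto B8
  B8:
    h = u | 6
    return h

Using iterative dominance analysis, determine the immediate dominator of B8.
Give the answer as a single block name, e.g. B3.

Answer: B4

Working:
idom tree: B1←B0 B2←B0 B3←B1 B4←B2 B5←B4 B6←B4 B7←B4 B8←B4
Dom∩ at merges:
  B2: preds {B0,B1}: {B0} ∩ {B0,B1} = {B0}; idom=B0
  B6: preds {B4,B5}: {B0,B2,B4} ∩ {B0,B2,B4,B5} = {B0,B2,B4}; idom=B4
  B7: preds {B5,B6}: {B0,B2,B4,B5} ∩ {B0,B2,B4,B6} = {B0,B2,B4}; idom=B4
  B8: preds {B5,B6,B7}: {B0,B2,B4,B5} ∩ {B0,B2,B4,B6} ∩ {B0,B2,B4,B7} = {B0,B2,B4}; idom=B4

idom(B8) = B4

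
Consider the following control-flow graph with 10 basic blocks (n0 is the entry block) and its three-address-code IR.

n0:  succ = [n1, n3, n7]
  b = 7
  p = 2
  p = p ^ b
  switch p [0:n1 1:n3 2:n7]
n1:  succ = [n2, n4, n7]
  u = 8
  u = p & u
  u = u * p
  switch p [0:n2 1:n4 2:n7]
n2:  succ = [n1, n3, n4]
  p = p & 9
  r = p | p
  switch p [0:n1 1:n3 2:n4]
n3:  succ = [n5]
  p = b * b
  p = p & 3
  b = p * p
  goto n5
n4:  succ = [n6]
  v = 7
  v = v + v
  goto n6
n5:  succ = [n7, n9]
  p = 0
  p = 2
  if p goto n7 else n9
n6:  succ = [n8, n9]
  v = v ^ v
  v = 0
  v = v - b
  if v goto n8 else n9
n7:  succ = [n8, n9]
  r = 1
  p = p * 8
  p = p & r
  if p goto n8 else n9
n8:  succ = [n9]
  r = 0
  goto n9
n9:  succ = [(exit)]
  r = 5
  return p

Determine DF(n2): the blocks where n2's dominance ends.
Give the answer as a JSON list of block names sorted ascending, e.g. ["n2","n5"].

idom tree: n1←n0 n2←n1 n3←n0 n4←n1 n5←n3 n6←n4 n7←n0 n8←n0 n9←n0
Dom at joins:
  n1: preds {n0,n2}: {n0} ∩ {n0,n1,n2} = {n0}; idom=n0
  n3: preds {n0,n2}: {n0} ∩ {n0,n1,n2} = {n0}; idom=n0
  n4: preds {n1,n2}: {n0,n1} ∩ {n0,n1,n2} = {n0,n1}; idom=n1
  n7: preds {n0,n1,n5}: {n0} ∩ {n0,n1} ∩ {n0,n3,n5} = {n0}; idom=n0
  n8: preds {n6,n7}: {n0,n1,n4,n6} ∩ {n0,n7} = {n0}; idom=n0
  n9: preds {n5,n6,n7,n8}: {n0,n3,n5} ∩ {n0,n1,n4,n6} ∩ {n0,n7} ∩ {n0,n8} = {n0}; idom=n0

DF walk-up:
  n1←n0: walk · to n0
  n1←n2: walk n2→n1 to n0
  n3←n0: walk · to n0
  n3←n2: walk n2→n1 to n0
  n4←n1: walk · to n1
  n4←n2: walk n2 to n1
  n7←n0: walk · to n0
  n7←n1: walk n1 to n0
  n7←n5: walk n5→n3 to n0
  n8←n6: walk n6→n4→n1 to n0
  n8←n7: walk n7 to n0
  n9←n5: walk n5→n3 to n0
  n9←n6: walk n6→n4→n1 to n0
  n9←n7: walk n7 to n0
  n9←n8: walk n8 to n0
  DF(n0)=∅
  DF(n1)={n1,n3,n7,n8,n9}
  DF(n2)={n1,n3,n4}
  DF(n3)={n7,n9}
  DF(n4)={n8,n9}
  DF(n5)={n7,n9}
  DF(n6)={n8,n9}
  DF(n7)={n8,n9}
  DF(n8)={n9}
  DF(n9)=∅

DF(n2) = ["n1", "n3", "n4"]

Answer: ["n1", "n3", "n4"]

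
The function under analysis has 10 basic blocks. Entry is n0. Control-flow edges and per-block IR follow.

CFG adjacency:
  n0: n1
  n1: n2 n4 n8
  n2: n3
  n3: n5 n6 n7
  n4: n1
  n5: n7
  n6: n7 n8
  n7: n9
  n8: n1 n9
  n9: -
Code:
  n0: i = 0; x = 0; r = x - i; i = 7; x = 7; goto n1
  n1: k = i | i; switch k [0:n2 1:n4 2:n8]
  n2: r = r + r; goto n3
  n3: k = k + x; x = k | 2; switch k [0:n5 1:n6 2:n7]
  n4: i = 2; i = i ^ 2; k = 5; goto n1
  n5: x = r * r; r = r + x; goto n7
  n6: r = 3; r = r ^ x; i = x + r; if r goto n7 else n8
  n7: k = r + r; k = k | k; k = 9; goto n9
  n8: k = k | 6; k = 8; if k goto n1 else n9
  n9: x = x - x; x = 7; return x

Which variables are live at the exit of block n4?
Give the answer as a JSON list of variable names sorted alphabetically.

Answer: ["i", "r", "x"]

Analysis:
Block summaries:
  n0 def {i,r,x} use ∅
  n1 def {k} use {i}
  n2 def {r} use {r}
  n3 def {k,x} use {k,x}
  n4 def {i,k} use ∅
  n5 def {r,x} use {r}
  n6 def {i,r} use {x}
  n7 def {k} use {r}
  n8 def {k} use {k}
  n9 def {x} use {x}

Live sets:
  live n0: ∅→{i,r,x}
  live n1: {i,r,x}→{i,k,r,x}
  live n2: {k,r,x}→{k,r,x}
  live n3: {k,r,x}→{k,r,x}
  live n4: {r,x}→{i,r,x}
  live n5: {r}→{r,x}
  live n6: {k,x}→{i,k,r,x}
  live n7: {r,x}→{x}
  live n8: {i,k,r,x}→{i,r,x}
  live n9: {x}→∅

live-out(n4) = ["i", "r", "x"]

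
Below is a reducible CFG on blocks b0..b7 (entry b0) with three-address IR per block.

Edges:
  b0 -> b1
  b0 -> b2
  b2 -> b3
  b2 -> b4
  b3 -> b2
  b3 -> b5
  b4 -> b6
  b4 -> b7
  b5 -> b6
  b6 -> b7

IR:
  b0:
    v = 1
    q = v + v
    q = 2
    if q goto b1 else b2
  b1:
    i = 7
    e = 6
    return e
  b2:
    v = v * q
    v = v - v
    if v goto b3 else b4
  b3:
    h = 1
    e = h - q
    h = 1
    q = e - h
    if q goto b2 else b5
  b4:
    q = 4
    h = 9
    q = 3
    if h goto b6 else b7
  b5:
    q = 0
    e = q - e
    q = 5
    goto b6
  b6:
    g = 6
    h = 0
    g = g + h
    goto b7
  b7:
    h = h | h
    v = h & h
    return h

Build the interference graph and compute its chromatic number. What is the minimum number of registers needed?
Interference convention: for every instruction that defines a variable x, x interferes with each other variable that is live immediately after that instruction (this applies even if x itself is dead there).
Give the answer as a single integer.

Per-block:
  b0: def={q,v} ue=∅
  b1: def={e,i} ue=∅
  b2: def={v} ue={q,v}
  b3: def={e,h,q} ue={q}
  b4: def={h,q} ue=∅
  b5: def={e,q} ue={e}
  b6: def={g,h} ue=∅
  b7: def={h,v} ue={h}

Backward fixpoint:
  live b0: ∅→{q,v}
  live b1: ∅→∅
  live b2: {q,v}→{q,v}
  live b3: {q,v}→{e,q,v}
  live b4: ∅→{h}
  live b5: {e}→∅
  live b6: ∅→{h}
  live b7: {h}→∅

Interfere edges:
  e↔{h,q,v}
  g↔{h}
  h↔{e,g,q,v}
  i↔∅
  q↔{e,h,v}
  v↔{e,h,q}

Registers:
  clique {e,h,q,v} ⇒ need ≥ 4
  4-colouring: R0={h,i}  R1={e,g}  R2={q}  R3={v}
  χ = 4

Answer: 4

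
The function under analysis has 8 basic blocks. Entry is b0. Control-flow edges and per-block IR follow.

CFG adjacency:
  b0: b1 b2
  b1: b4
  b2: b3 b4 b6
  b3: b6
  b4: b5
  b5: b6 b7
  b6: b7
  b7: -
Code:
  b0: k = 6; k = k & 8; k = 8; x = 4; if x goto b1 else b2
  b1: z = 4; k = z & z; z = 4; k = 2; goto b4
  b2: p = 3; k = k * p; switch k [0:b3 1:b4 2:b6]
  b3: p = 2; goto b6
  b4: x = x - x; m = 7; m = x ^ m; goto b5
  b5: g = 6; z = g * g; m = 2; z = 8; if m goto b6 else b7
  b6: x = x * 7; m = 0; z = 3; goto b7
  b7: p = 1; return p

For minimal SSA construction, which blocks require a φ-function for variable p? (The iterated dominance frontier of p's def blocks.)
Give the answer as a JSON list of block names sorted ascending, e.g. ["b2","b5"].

idom tree: b1←b0 b2←b0 b3←b2 b4←b0 b5←b4 b6←b0 b7←b0
Join-block Dom:
  b4: preds {b1,b2}: {b0,b1} ∩ {b0,b2} = {b0}; idom=b0
  b6: preds {b2,b3,b5}: {b0,b2} ∩ {b0,b2,b3} ∩ {b0,b4,b5} = {b0}; idom=b0
  b7: preds {b5,b6}: {b0,b4,b5} ∩ {b0,b6} = {b0}; idom=b0

DF walk-up:
  join b4 pred b1: b1 stop@b0
  join b4 pred b2: b2 stop@b0
  join b6 pred b2: b2 stop@b0
  join b6 pred b3: b3→b2 stop@b0
  join b6 pred b5: b5→b4 stop@b0
  join b7 pred b5: b5→b4 stop@b0
  join b7 pred b6: b6 stop@b0
  b0: DF=∅
  b1: DF={b4}
  b2: DF={b4,b6}
  b3: DF={b6}
  b4: DF={b6,b7}
  b5: DF={b6,b7}
  b6: DF={b7}
  b7: DF=∅

φ for p: defs {b2,b3,b7}
  DF⁺ = {b4,b6,b7}

Answer: ["b4", "b6", "b7"]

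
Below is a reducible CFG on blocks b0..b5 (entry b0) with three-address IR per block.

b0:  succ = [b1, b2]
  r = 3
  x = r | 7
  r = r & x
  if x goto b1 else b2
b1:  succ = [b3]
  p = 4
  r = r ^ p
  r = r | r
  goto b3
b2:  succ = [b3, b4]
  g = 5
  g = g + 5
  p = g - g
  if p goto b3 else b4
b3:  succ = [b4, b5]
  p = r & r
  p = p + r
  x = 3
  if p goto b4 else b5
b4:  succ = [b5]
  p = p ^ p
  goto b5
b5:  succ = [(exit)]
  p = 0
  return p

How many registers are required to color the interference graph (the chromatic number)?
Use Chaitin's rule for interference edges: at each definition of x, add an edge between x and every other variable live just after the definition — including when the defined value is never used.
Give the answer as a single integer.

Block summaries:
  b0: {r,x} / ∅
  b1: {p,r} / {r}
  b2: {g,p} / ∅
  b3: {p,x} / {r}
  b4: {p} / {p}
  b5: {p} / ∅

Live sets:
  b0 li=∅ lo={r}
  b1 li={r} lo={r}
  b2 li={r} lo={p,r}
  b3 li={r} lo={p}
  b4 li={p} lo=∅
  b5 li=∅ lo=∅

Conflict graph:
  g: {r}
  p: {r,x}
  r: {g,p,x}
  x: {p,r}

Colouring:
  lower bound: {p,r,x} mutually conflict ⇒ χ ≥ 3
  3-colouring: R0={r}  R1={g,p}  R2={x}
  χ = 3

Answer: 3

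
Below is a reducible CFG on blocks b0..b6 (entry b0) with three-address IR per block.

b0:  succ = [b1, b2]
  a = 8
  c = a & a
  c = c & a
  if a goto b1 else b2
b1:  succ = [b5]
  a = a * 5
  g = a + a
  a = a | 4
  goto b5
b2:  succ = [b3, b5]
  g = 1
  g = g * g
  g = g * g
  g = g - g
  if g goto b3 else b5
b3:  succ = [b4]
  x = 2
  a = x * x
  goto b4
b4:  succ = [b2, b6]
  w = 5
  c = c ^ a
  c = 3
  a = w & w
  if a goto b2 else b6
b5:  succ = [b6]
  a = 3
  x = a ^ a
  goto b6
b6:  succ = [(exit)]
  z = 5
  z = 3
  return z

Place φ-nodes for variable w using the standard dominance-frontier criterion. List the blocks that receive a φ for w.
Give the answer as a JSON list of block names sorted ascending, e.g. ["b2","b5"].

idom tree: b1←b0 b2←b0 b3←b2 b4←b3 b5←b0 b6←b0
Join-block Dom:
  b2: preds {b0,b4}: {b0} ∩ {b0,b2,b3,b4} = {b0}; idom=b0
  b5: preds {b1,b2}: {b0,b1} ∩ {b0,b2} = {b0}; idom=b0
  b6: preds {b4,b5}: {b0,b2,b3,b4} ∩ {b0,b5} = {b0}; idom=b0

DF walk-up:
  join b2 pred b0: · stop@b0
  join b2 pred b4: b4→b3→b2 stop@b0
  join b5 pred b1: b1 stop@b0
  join b5 pred b2: b2 stop@b0
  join b6 pred b4: b4→b3→b2 stop@b0
  join b6 pred b5: b5 stop@b0
  DF(b0)=∅
  DF(b1)={b5}
  DF(b2)={b2,b5,b6}
  DF(b3)={b2,b6}
  DF(b4)={b2,b6}
  DF(b5)={b6}
  DF(b6)=∅

φ for w: defs {b4}
  DF⁺ = {b2,b5,b6}

Answer: ["b2", "b5", "b6"]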